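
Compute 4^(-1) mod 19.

Step 1: We need x such that 4 * x = 1 (mod 19).
Step 2: Using the extended Euclidean algorithm or trial:
  4 * 5 = 20 = 1 * 19 + 1.
Step 3: Since 20 mod 19 = 1, the inverse is x = 5.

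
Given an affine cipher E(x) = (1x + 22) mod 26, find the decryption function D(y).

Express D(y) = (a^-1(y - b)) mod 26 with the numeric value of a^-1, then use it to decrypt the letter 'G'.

Step 1: Find a^-1, the modular inverse of 1 mod 26.
Step 2: We need 1 * a^-1 = 1 (mod 26).
Step 3: 1 * 1 = 1 = 0 * 26 + 1, so a^-1 = 1.
Step 4: D(y) = 1(y - 22) mod 26.
Step 5: Apply to 'G' (y = 6): D(6) = 1 * (6 - 22) mod 26 = 1 * -16 mod 26 = 10 -> 'K'.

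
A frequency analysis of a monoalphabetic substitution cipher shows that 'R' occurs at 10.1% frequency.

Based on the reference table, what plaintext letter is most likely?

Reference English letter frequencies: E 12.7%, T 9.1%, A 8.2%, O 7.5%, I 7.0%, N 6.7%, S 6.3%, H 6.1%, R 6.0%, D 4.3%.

Step 1: The observed frequency is 10.1%.
Step 2: Compare with English frequencies:
  E: 12.7% (difference: 2.6%)
  T: 9.1% (difference: 1.0%) <-- closest
  A: 8.2% (difference: 1.9%)
  O: 7.5% (difference: 2.6%)
  I: 7.0% (difference: 3.1%)
  N: 6.7% (difference: 3.4%)
  S: 6.3% (difference: 3.8%)
  H: 6.1% (difference: 4.0%)
  R: 6.0% (difference: 4.1%)
  D: 4.3% (difference: 5.8%)
Step 3: 'R' most likely represents 'T' (frequency 9.1%).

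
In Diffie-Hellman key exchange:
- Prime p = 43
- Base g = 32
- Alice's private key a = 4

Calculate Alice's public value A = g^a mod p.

Step 1: A = g^a mod p = 32^4 mod 43.
  32^1 mod 43 = 32
  32^2 mod 43 = (32 * 32) mod 43 = 35
  32^3 mod 43 = (35 * 32) mod 43 = 2
  32^4 mod 43 = (2 * 32) mod 43 = 21
Result: A = 21.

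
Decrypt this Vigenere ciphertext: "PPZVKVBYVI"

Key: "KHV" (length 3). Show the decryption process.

Step 1: Key 'KHV' has length 3. Extended key: KHVKHVKHVK
Step 2: Decrypt each position:
  P(15) - K(10) = 5 = F
  P(15) - H(7) = 8 = I
  Z(25) - V(21) = 4 = E
  V(21) - K(10) = 11 = L
  K(10) - H(7) = 3 = D
  V(21) - V(21) = 0 = A
  B(1) - K(10) = 17 = R
  Y(24) - H(7) = 17 = R
  V(21) - V(21) = 0 = A
  I(8) - K(10) = 24 = Y
Plaintext: FIELDARRAY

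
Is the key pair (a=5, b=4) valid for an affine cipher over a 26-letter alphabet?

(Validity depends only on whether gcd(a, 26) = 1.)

Step 1: Compute gcd(5, 26).
Step 2: gcd(5, 26) = 1.
Since gcd = 1, 5 is coprime with 26, so it is a valid key.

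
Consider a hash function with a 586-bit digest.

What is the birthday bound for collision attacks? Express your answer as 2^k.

Step 1: The birthday paradox gives collision probability ~50% after sqrt(2^n) = 2^(n/2) hashes.
Step 2: For 586-bit output: 2^(586/2) = 2^293.
Step 3: Approximately 2^293 hash computations needed.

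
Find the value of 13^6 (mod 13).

Step 1: Compute 13^6 mod 13 step by step, reducing modulo 13 at each step.
  13^1 mod 13 = 0
  13^2 mod 13 = (0 * 13) mod 13 = 0
  13^3 mod 13 = (0 * 13) mod 13 = 0
  13^4 mod 13 = (0 * 13) mod 13 = 0
  13^5 mod 13 = (0 * 13) mod 13 = 0
  13^6 mod 13 = (0 * 13) mod 13 = 0
Step 2: Result = 0.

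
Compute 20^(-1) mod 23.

Step 1: We need x such that 20 * x = 1 (mod 23).
Step 2: Using the extended Euclidean algorithm or trial:
  20 * 15 = 300 = 13 * 23 + 1.
Step 3: Since 300 mod 23 = 1, the inverse is x = 15.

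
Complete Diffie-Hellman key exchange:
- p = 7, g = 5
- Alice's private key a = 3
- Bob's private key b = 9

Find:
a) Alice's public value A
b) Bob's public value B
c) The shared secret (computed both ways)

Step 1: A = g^a mod p = 5^3 mod 7 = 6.
Step 2: B = g^b mod p = 5^9 mod 7 = 6.
Step 3: Alice computes s = B^a mod p = 6^3 mod 7 = 6.
Step 4: Bob computes s = A^b mod p = 6^9 mod 7 = 6.
Both sides agree: shared secret = 6.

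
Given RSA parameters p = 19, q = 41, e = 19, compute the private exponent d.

Step 1: n = 19 * 41 = 779.
Step 2: phi(n) = 18 * 40 = 720.
Step 3: Find d such that 19 * d = 1 (mod 720).
Step 4: d = 19^(-1) mod 720 = 379.
Verification: 19 * 379 = 7201 = 10 * 720 + 1.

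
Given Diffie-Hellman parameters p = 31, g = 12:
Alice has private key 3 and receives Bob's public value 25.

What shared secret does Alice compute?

Step 1: s = B^a mod p = 25^3 mod 31.
  25^1 mod 31 = 25
  25^2 mod 31 = (25 * 25) mod 31 = 5
  25^3 mod 31 = (5 * 25) mod 31 = 1
Result: shared secret = 1.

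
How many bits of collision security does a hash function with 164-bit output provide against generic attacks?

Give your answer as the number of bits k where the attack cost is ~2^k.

Step 1: The hash has a 164-bit output.
Step 2: Collision resistance means it should be infeasible to find any x != y with h(x) = h(y).
By the birthday bound, a generic collision search succeeds after about sqrt(2^164) = 2^(164/2) = 2^82 evaluations.
Step 3: Security level = 82 bits.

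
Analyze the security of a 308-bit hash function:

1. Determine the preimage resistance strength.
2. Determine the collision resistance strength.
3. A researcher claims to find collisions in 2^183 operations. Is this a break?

Step 1: Preimage resistance requires brute-force of 2^308 operations.
Step 2: Collision resistance (birthday bound) = 2^(308/2) = 2^154.
Step 3: The claimed attack costs 2^183 operations.
Step 4: Since 2^183 >= 2^154, the claimed attack is no faster than the generic birthday attack, so this does not break collision resistance.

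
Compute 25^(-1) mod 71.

Step 1: We need x such that 25 * x = 1 (mod 71).
Step 2: Using the extended Euclidean algorithm or trial:
  25 * 54 = 1350 = 19 * 71 + 1.
Step 3: Since 1350 mod 71 = 1, the inverse is x = 54.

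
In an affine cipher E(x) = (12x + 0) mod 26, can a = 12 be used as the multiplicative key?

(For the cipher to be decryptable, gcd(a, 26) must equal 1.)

Step 1: Compute gcd(12, 26).
Step 2: gcd(12, 26) = 2.
Since gcd = 2 != 1, 12 shares a common factor with 26, so it cannot be used.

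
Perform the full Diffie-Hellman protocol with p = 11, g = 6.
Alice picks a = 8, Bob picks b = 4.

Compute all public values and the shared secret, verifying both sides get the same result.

Step 1: A = g^a mod p = 6^8 mod 11 = 4.
Step 2: B = g^b mod p = 6^4 mod 11 = 9.
Step 3: Alice computes s = B^a mod p = 9^8 mod 11 = 3.
Step 4: Bob computes s = A^b mod p = 4^4 mod 11 = 3.
Both sides agree: shared secret = 3.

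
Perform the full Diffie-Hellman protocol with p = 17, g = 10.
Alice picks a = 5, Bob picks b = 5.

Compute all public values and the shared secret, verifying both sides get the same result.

Step 1: A = g^a mod p = 10^5 mod 17 = 6.
Step 2: B = g^b mod p = 10^5 mod 17 = 6.
Step 3: Alice computes s = B^a mod p = 6^5 mod 17 = 7.
Step 4: Bob computes s = A^b mod p = 6^5 mod 17 = 7.
Both sides agree: shared secret = 7.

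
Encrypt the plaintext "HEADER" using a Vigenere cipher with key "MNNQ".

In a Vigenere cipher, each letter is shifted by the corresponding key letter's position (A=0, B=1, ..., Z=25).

Step 1: Repeat key to match plaintext length:
  Plaintext: HEADER
  Key:       MNNQMN
Step 2: Encrypt each letter:
  H(7) + M(12) = (7+12) mod 26 = 19 = T
  E(4) + N(13) = (4+13) mod 26 = 17 = R
  A(0) + N(13) = (0+13) mod 26 = 13 = N
  D(3) + Q(16) = (3+16) mod 26 = 19 = T
  E(4) + M(12) = (4+12) mod 26 = 16 = Q
  R(17) + N(13) = (17+13) mod 26 = 4 = E
Ciphertext: TRNTQE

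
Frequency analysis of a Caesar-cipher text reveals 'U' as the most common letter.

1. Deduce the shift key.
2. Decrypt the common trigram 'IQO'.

Step 1: In English, 'E' is the most frequent letter (12.7%).
Step 2: The most frequent ciphertext letter is 'U' (position 20).
Step 3: Shift = (20 - 4) mod 26 = 16.
Step 4: Decrypt 'IQO' by shifting back 16:
  I -> S
  Q -> A
  O -> Y
Step 5: 'IQO' decrypts to 'SAY'.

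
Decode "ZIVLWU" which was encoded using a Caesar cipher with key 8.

Step 1: Reverse the shift by subtracting 8 from each letter position.
  Z (position 25) -> position (25-8) mod 26 = 17 -> R
  I (position 8) -> position (8-8) mod 26 = 0 -> A
  V (position 21) -> position (21-8) mod 26 = 13 -> N
  L (position 11) -> position (11-8) mod 26 = 3 -> D
  W (position 22) -> position (22-8) mod 26 = 14 -> O
  U (position 20) -> position (20-8) mod 26 = 12 -> M
Decrypted message: RANDOM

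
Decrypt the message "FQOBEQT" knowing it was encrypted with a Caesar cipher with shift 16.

Step 1: Reverse the shift by subtracting 16 from each letter position.
  F (position 5) -> position (5-16) mod 26 = 15 -> P
  Q (position 16) -> position (16-16) mod 26 = 0 -> A
  O (position 14) -> position (14-16) mod 26 = 24 -> Y
  B (position 1) -> position (1-16) mod 26 = 11 -> L
  E (position 4) -> position (4-16) mod 26 = 14 -> O
  Q (position 16) -> position (16-16) mod 26 = 0 -> A
  T (position 19) -> position (19-16) mod 26 = 3 -> D
Decrypted message: PAYLOAD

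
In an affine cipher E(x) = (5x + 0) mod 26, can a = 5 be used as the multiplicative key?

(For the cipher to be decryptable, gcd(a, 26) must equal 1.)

Step 1: Compute gcd(5, 26).
Step 2: gcd(5, 26) = 1.
Since gcd = 1, 5 is coprime with 26, so it is a valid key.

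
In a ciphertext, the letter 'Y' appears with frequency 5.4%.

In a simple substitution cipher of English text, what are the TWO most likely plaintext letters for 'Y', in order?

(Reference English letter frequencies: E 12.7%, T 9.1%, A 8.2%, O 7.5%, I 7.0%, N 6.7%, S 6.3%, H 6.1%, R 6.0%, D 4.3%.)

Step 1: Observed frequency of 'Y' is 5.4%.
Step 2: Compute distances to each reference frequency and sort:
  R (6.0%): difference = 0.6% <-- BEST
  H (6.1%): difference = 0.7% <-- RUNNER-UP
  S (6.3%): difference = 0.9%
  D (4.3%): difference = 1.1%
  N (6.7%): difference = 1.3%
Step 3: Most likely is 'R' (6.0%, diff 0.6%); second most likely is 'H' (6.1%, diff 0.7%).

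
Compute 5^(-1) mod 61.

Step 1: We need x such that 5 * x = 1 (mod 61).
Step 2: Using the extended Euclidean algorithm or trial:
  5 * 49 = 245 = 4 * 61 + 1.
Step 3: Since 245 mod 61 = 1, the inverse is x = 49.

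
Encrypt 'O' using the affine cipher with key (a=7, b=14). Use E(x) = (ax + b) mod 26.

Step 1: Convert 'O' to number: x = 14.
Step 2: E(14) = (7 * 14 + 14) mod 26 = 112 mod 26 = 8.
Step 3: Convert 8 back to letter: I.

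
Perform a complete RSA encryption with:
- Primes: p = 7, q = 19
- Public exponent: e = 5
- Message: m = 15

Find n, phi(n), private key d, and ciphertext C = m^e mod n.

Step 1: n = 7 * 19 = 133.
Step 2: phi(n) = (7-1)(19-1) = 6 * 18 = 108.
Step 3: Find d = 5^(-1) mod 108 = 65.
  Verify: 5 * 65 = 325 = 1 (mod 108).
Step 4: C = 15^5 mod 133 = 78.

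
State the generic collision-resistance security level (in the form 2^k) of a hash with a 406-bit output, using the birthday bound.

Step 1: The birthday paradox gives collision probability ~50% after sqrt(2^n) = 2^(n/2) hashes.
Step 2: For 406-bit output: 2^(406/2) = 2^203.
Step 3: Approximately 2^203 hash computations needed.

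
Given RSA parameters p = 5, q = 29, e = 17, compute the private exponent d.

Step 1: n = 5 * 29 = 145.
Step 2: phi(n) = 4 * 28 = 112.
Step 3: Find d such that 17 * d = 1 (mod 112).
Step 4: d = 17^(-1) mod 112 = 33.
Verification: 17 * 33 = 561 = 5 * 112 + 1.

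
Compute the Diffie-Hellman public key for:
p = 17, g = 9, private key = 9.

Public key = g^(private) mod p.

Step 1: A = g^a mod p = 9^9 mod 17.
  9^1 mod 17 = 9
  9^2 mod 17 = (9 * 9) mod 17 = 13
  9^3 mod 17 = (13 * 9) mod 17 = 15
  9^4 mod 17 = (15 * 9) mod 17 = 16
  9^5 mod 17 = (16 * 9) mod 17 = 8
  9^6 mod 17 = (8 * 9) mod 17 = 4
  9^7 mod 17 = (4 * 9) mod 17 = 2
  9^8 mod 17 = (2 * 9) mod 17 = 1
  9^9 mod 17 = (1 * 9) mod 17 = 9
Result: A = 9.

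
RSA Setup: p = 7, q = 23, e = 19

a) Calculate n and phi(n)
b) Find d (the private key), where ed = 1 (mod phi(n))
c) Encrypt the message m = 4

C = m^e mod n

Step 1: n = 7 * 23 = 161.
Step 2: phi(n) = (7-1)(23-1) = 6 * 22 = 132.
Step 3: Find d = 19^(-1) mod 132 = 7.
  Verify: 19 * 7 = 133 = 1 (mod 132).
Step 4: C = 4^19 mod 161 = 32.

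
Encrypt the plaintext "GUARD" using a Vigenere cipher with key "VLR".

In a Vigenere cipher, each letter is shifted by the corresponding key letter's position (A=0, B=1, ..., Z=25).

Step 1: Repeat key to match plaintext length:
  Plaintext: GUARD
  Key:       VLRVL
Step 2: Encrypt each letter:
  G(6) + V(21) = (6+21) mod 26 = 1 = B
  U(20) + L(11) = (20+11) mod 26 = 5 = F
  A(0) + R(17) = (0+17) mod 26 = 17 = R
  R(17) + V(21) = (17+21) mod 26 = 12 = M
  D(3) + L(11) = (3+11) mod 26 = 14 = O
Ciphertext: BFRMO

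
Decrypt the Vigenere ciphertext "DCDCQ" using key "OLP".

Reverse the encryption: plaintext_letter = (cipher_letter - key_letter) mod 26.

Step 1: Extend key: OLPOL
Step 2: Decrypt each letter (c - k) mod 26:
  D(3) - O(14) = (3-14) mod 26 = 15 = P
  C(2) - L(11) = (2-11) mod 26 = 17 = R
  D(3) - P(15) = (3-15) mod 26 = 14 = O
  C(2) - O(14) = (2-14) mod 26 = 14 = O
  Q(16) - L(11) = (16-11) mod 26 = 5 = F
Plaintext: PROOF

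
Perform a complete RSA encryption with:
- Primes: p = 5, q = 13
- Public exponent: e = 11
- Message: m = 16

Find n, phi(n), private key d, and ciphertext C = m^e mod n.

Step 1: n = 5 * 13 = 65.
Step 2: phi(n) = (5-1)(13-1) = 4 * 12 = 48.
Step 3: Find d = 11^(-1) mod 48 = 35.
  Verify: 11 * 35 = 385 = 1 (mod 48).
Step 4: C = 16^11 mod 65 = 61.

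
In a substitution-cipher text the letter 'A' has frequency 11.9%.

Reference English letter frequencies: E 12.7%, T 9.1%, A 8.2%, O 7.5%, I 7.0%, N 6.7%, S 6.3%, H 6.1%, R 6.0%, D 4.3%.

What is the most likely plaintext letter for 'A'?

Step 1: The observed frequency is 11.9%.
Step 2: Compare with English frequencies:
  E: 12.7% (difference: 0.8%) <-- closest
  T: 9.1% (difference: 2.8%)
  A: 8.2% (difference: 3.7%)
  O: 7.5% (difference: 4.4%)
  I: 7.0% (difference: 4.9%)
  N: 6.7% (difference: 5.2%)
  S: 6.3% (difference: 5.6%)
  H: 6.1% (difference: 5.8%)
  R: 6.0% (difference: 5.9%)
  D: 4.3% (difference: 7.6%)
Step 3: 'A' most likely represents 'E' (frequency 12.7%).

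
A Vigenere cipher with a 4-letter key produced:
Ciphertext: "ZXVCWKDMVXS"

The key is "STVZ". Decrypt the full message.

Step 1: Key 'STVZ' has length 4. Extended key: STVZSTVZSTV
Step 2: Decrypt each position:
  Z(25) - S(18) = 7 = H
  X(23) - T(19) = 4 = E
  V(21) - V(21) = 0 = A
  C(2) - Z(25) = 3 = D
  W(22) - S(18) = 4 = E
  K(10) - T(19) = 17 = R
  D(3) - V(21) = 8 = I
  M(12) - Z(25) = 13 = N
  V(21) - S(18) = 3 = D
  X(23) - T(19) = 4 = E
  S(18) - V(21) = 23 = X
Plaintext: HEADERINDEX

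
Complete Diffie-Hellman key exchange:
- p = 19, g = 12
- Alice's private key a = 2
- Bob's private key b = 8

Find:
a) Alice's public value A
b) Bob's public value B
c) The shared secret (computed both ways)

Step 1: A = g^a mod p = 12^2 mod 19 = 11.
Step 2: B = g^b mod p = 12^8 mod 19 = 11.
Step 3: Alice computes s = B^a mod p = 11^2 mod 19 = 7.
Step 4: Bob computes s = A^b mod p = 11^8 mod 19 = 7.
Both sides agree: shared secret = 7.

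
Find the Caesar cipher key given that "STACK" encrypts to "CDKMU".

Step 1: Compare first letters: S (position 18) -> C (position 2).
Step 2: Shift = (2 - 18) mod 26 = 10.
The shift value is 10.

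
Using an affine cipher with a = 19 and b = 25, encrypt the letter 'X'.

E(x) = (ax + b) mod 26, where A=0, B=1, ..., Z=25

Step 1: Convert 'X' to number: x = 23.
Step 2: E(23) = (19 * 23 + 25) mod 26 = 462 mod 26 = 20.
Step 3: Convert 20 back to letter: U.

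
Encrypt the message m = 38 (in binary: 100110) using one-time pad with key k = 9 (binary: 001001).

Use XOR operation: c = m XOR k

Step 1: Write out the XOR operation bit by bit:
  Message: 100110
  Key:     001001
  XOR:     101111
Step 2: Convert to decimal: 101111 = 47.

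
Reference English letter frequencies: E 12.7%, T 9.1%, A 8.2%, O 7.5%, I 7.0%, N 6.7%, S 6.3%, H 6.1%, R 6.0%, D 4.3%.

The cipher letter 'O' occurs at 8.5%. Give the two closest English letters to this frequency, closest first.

Step 1: Observed frequency of 'O' is 8.5%.
Step 2: Compute distances to each reference frequency and sort:
  A (8.2%): difference = 0.3% <-- BEST
  T (9.1%): difference = 0.6% <-- RUNNER-UP
  O (7.5%): difference = 1.0%
  I (7.0%): difference = 1.5%
  N (6.7%): difference = 1.8%
Step 3: Most likely is 'A' (8.2%, diff 0.3%); second most likely is 'T' (9.1%, diff 0.6%).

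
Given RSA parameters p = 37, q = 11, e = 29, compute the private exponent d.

Step 1: n = 37 * 11 = 407.
Step 2: phi(n) = 36 * 10 = 360.
Step 3: Find d such that 29 * d = 1 (mod 360).
Step 4: d = 29^(-1) mod 360 = 149.
Verification: 29 * 149 = 4321 = 12 * 360 + 1.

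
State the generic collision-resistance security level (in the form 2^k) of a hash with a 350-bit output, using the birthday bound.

Step 1: The birthday paradox gives collision probability ~50% after sqrt(2^n) = 2^(n/2) hashes.
Step 2: For 350-bit output: 2^(350/2) = 2^175.
Step 3: Approximately 2^175 hash computations needed.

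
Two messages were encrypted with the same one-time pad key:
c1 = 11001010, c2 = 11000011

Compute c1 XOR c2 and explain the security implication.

Step 1: c1 XOR c2 = (m1 XOR k) XOR (m2 XOR k).
Step 2: By XOR associativity/commutativity: = m1 XOR m2 XOR k XOR k = m1 XOR m2.
Step 3: 11001010 XOR 11000011 = 00001001 = 9.
Step 4: The key cancels out! An attacker learns m1 XOR m2 = 9, revealing the relationship between plaintexts.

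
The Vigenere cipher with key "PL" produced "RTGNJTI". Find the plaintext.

Step 1: Extend key: PLPLPLP
Step 2: Decrypt each letter (c - k) mod 26:
  R(17) - P(15) = (17-15) mod 26 = 2 = C
  T(19) - L(11) = (19-11) mod 26 = 8 = I
  G(6) - P(15) = (6-15) mod 26 = 17 = R
  N(13) - L(11) = (13-11) mod 26 = 2 = C
  J(9) - P(15) = (9-15) mod 26 = 20 = U
  T(19) - L(11) = (19-11) mod 26 = 8 = I
  I(8) - P(15) = (8-15) mod 26 = 19 = T
Plaintext: CIRCUIT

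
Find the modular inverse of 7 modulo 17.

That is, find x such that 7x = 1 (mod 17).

Step 1: We need x such that 7 * x = 1 (mod 17).
Step 2: Using the extended Euclidean algorithm or trial:
  7 * 5 = 35 = 2 * 17 + 1.
Step 3: Since 35 mod 17 = 1, the inverse is x = 5.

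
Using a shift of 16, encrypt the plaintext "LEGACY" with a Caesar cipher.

Step 1: For each letter, shift forward by 16 positions (mod 26).
  L (position 11) -> position (11+16) mod 26 = 1 -> B
  E (position 4) -> position (4+16) mod 26 = 20 -> U
  G (position 6) -> position (6+16) mod 26 = 22 -> W
  A (position 0) -> position (0+16) mod 26 = 16 -> Q
  C (position 2) -> position (2+16) mod 26 = 18 -> S
  Y (position 24) -> position (24+16) mod 26 = 14 -> O
Result: BUWQSO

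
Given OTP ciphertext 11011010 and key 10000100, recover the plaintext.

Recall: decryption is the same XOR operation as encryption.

Step 1: XOR ciphertext with key:
  Ciphertext: 11011010
  Key:        10000100
  XOR:        01011110
Step 2: Plaintext = 01011110 = 94 in decimal.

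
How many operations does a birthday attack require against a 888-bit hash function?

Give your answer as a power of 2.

Step 1: The birthday paradox gives collision probability ~50% after sqrt(2^n) = 2^(n/2) hashes.
Step 2: For 888-bit output: 2^(888/2) = 2^444.
Step 3: Approximately 2^444 hash computations needed.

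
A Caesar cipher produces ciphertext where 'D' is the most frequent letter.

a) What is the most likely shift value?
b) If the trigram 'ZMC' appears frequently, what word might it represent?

Step 1: In English, 'E' is the most frequent letter (12.7%).
Step 2: The most frequent ciphertext letter is 'D' (position 3).
Step 3: Shift = (3 - 4) mod 26 = 25.
Step 4: Decrypt 'ZMC' by shifting back 25:
  Z -> A
  M -> N
  C -> D
Step 5: 'ZMC' decrypts to 'AND'.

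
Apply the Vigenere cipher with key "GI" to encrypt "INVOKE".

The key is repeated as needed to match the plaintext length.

Step 1: Repeat key to match plaintext length:
  Plaintext: INVOKE
  Key:       GIGIGI
Step 2: Encrypt each letter:
  I(8) + G(6) = (8+6) mod 26 = 14 = O
  N(13) + I(8) = (13+8) mod 26 = 21 = V
  V(21) + G(6) = (21+6) mod 26 = 1 = B
  O(14) + I(8) = (14+8) mod 26 = 22 = W
  K(10) + G(6) = (10+6) mod 26 = 16 = Q
  E(4) + I(8) = (4+8) mod 26 = 12 = M
Ciphertext: OVBWQM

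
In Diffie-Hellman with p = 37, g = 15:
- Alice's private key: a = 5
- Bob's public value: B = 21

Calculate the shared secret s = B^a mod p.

Step 1: s = B^a mod p = 21^5 mod 37.
  21^1 mod 37 = 21
  21^2 mod 37 = (21 * 21) mod 37 = 34
  21^3 mod 37 = (34 * 21) mod 37 = 11
  21^4 mod 37 = (11 * 21) mod 37 = 9
  21^5 mod 37 = (9 * 21) mod 37 = 4
Result: shared secret = 4.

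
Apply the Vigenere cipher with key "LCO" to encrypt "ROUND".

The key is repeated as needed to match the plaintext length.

Step 1: Repeat key to match plaintext length:
  Plaintext: ROUND
  Key:       LCOLC
Step 2: Encrypt each letter:
  R(17) + L(11) = (17+11) mod 26 = 2 = C
  O(14) + C(2) = (14+2) mod 26 = 16 = Q
  U(20) + O(14) = (20+14) mod 26 = 8 = I
  N(13) + L(11) = (13+11) mod 26 = 24 = Y
  D(3) + C(2) = (3+2) mod 26 = 5 = F
Ciphertext: CQIYF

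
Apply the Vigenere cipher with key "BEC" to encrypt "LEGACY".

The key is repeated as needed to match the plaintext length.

Step 1: Repeat key to match plaintext length:
  Plaintext: LEGACY
  Key:       BECBEC
Step 2: Encrypt each letter:
  L(11) + B(1) = (11+1) mod 26 = 12 = M
  E(4) + E(4) = (4+4) mod 26 = 8 = I
  G(6) + C(2) = (6+2) mod 26 = 8 = I
  A(0) + B(1) = (0+1) mod 26 = 1 = B
  C(2) + E(4) = (2+4) mod 26 = 6 = G
  Y(24) + C(2) = (24+2) mod 26 = 0 = A
Ciphertext: MIIBGA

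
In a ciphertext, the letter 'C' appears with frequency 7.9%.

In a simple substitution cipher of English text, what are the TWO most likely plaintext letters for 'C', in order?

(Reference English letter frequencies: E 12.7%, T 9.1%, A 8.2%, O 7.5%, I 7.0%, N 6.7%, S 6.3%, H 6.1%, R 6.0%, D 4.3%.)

Step 1: Observed frequency of 'C' is 7.9%.
Step 2: Compute distances to each reference frequency and sort:
  A (8.2%): difference = 0.3% <-- BEST
  O (7.5%): difference = 0.4% <-- RUNNER-UP
  I (7.0%): difference = 0.9%
  T (9.1%): difference = 1.2%
  N (6.7%): difference = 1.2%
Step 3: Most likely is 'A' (8.2%, diff 0.3%); second most likely is 'O' (7.5%, diff 0.4%).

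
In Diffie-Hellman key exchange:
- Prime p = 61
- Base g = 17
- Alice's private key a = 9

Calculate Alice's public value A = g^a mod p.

Step 1: A = g^a mod p = 17^9 mod 61.
  17^1 mod 61 = 17
  17^2 mod 61 = (17 * 17) mod 61 = 45
  17^3 mod 61 = (45 * 17) mod 61 = 33
  17^4 mod 61 = (33 * 17) mod 61 = 12
  17^5 mod 61 = (12 * 17) mod 61 = 21
  17^6 mod 61 = (21 * 17) mod 61 = 52
  17^7 mod 61 = (52 * 17) mod 61 = 30
  17^8 mod 61 = (30 * 17) mod 61 = 22
  17^9 mod 61 = (22 * 17) mod 61 = 8
Result: A = 8.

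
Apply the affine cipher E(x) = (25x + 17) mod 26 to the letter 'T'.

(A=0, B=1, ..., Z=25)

Step 1: Convert 'T' to number: x = 19.
Step 2: E(19) = (25 * 19 + 17) mod 26 = 492 mod 26 = 24.
Step 3: Convert 24 back to letter: Y.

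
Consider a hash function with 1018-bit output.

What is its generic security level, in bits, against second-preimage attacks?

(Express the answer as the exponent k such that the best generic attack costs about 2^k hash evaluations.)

Step 1: The hash has a 1018-bit output.
Step 2: Second-preimage resistance means: given a specific input x, it should be infeasible to find a different y with h(y) = h(x).
With a 1018-bit output, a generic search for a second preimage costs about 2^1018 evaluations (each trial matches the fixed target with probability 2^-1018).
Step 3: Security level = 1018 bits.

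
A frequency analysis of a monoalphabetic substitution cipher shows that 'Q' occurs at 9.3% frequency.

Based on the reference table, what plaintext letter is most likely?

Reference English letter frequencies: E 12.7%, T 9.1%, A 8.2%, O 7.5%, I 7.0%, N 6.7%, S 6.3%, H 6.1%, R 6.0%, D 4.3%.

Step 1: The observed frequency is 9.3%.
Step 2: Compare with English frequencies:
  E: 12.7% (difference: 3.4%)
  T: 9.1% (difference: 0.2%) <-- closest
  A: 8.2% (difference: 1.1%)
  O: 7.5% (difference: 1.8%)
  I: 7.0% (difference: 2.3%)
  N: 6.7% (difference: 2.6%)
  S: 6.3% (difference: 3.0%)
  H: 6.1% (difference: 3.2%)
  R: 6.0% (difference: 3.3%)
  D: 4.3% (difference: 5.0%)
Step 3: 'Q' most likely represents 'T' (frequency 9.1%).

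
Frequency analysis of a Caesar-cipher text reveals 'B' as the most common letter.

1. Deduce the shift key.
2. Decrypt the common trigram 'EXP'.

Step 1: In English, 'E' is the most frequent letter (12.7%).
Step 2: The most frequent ciphertext letter is 'B' (position 1).
Step 3: Shift = (1 - 4) mod 26 = 23.
Step 4: Decrypt 'EXP' by shifting back 23:
  E -> H
  X -> A
  P -> S
Step 5: 'EXP' decrypts to 'HAS'.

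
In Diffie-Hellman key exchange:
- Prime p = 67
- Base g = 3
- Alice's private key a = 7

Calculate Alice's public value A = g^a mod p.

Step 1: A = g^a mod p = 3^7 mod 67.
  3^1 mod 67 = 3
  3^2 mod 67 = (3 * 3) mod 67 = 9
  3^3 mod 67 = (9 * 3) mod 67 = 27
  3^4 mod 67 = (27 * 3) mod 67 = 14
  3^5 mod 67 = (14 * 3) mod 67 = 42
  3^6 mod 67 = (42 * 3) mod 67 = 59
  3^7 mod 67 = (59 * 3) mod 67 = 43
Result: A = 43.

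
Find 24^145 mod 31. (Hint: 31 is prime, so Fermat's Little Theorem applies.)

Step 1: Since 31 is prime, by Fermat's Little Theorem: 24^30 = 1 (mod 31).
Step 2: Reduce exponent: 145 mod 30 = 25.
Step 3: So 24^145 = 24^25 (mod 31).
Step 4: 24^25 mod 31 = 6.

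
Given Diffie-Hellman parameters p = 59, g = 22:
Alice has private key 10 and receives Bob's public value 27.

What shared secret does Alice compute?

Step 1: s = B^a mod p = 27^10 mod 59.
  27^1 mod 59 = 27
  27^2 mod 59 = (27 * 27) mod 59 = 21
  27^3 mod 59 = (21 * 27) mod 59 = 36
  27^4 mod 59 = (36 * 27) mod 59 = 28
  27^5 mod 59 = (28 * 27) mod 59 = 48
  27^6 mod 59 = (48 * 27) mod 59 = 57
  27^7 mod 59 = (57 * 27) mod 59 = 5
  27^8 mod 59 = (5 * 27) mod 59 = 17
  27^9 mod 59 = (17 * 27) mod 59 = 46
  27^10 mod 59 = (46 * 27) mod 59 = 3
Result: shared secret = 3.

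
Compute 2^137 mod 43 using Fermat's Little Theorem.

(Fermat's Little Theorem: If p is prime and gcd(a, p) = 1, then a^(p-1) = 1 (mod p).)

Step 1: Since 43 is prime, by Fermat's Little Theorem: 2^42 = 1 (mod 43).
Step 2: Reduce exponent: 137 mod 42 = 11.
Step 3: So 2^137 = 2^11 (mod 43).
Step 4: 2^11 mod 43 = 27.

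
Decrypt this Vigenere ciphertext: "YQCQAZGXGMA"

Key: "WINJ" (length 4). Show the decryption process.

Step 1: Key 'WINJ' has length 4. Extended key: WINJWINJWIN
Step 2: Decrypt each position:
  Y(24) - W(22) = 2 = C
  Q(16) - I(8) = 8 = I
  C(2) - N(13) = 15 = P
  Q(16) - J(9) = 7 = H
  A(0) - W(22) = 4 = E
  Z(25) - I(8) = 17 = R
  G(6) - N(13) = 19 = T
  X(23) - J(9) = 14 = O
  G(6) - W(22) = 10 = K
  M(12) - I(8) = 4 = E
  A(0) - N(13) = 13 = N
Plaintext: CIPHERTOKEN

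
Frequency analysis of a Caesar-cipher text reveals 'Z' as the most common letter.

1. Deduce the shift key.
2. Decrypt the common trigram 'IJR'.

Step 1: In English, 'E' is the most frequent letter (12.7%).
Step 2: The most frequent ciphertext letter is 'Z' (position 25).
Step 3: Shift = (25 - 4) mod 26 = 21.
Step 4: Decrypt 'IJR' by shifting back 21:
  I -> N
  J -> O
  R -> W
Step 5: 'IJR' decrypts to 'NOW'.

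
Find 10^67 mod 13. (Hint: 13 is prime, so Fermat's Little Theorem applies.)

Step 1: Since 13 is prime, by Fermat's Little Theorem: 10^12 = 1 (mod 13).
Step 2: Reduce exponent: 67 mod 12 = 7.
Step 3: So 10^67 = 10^7 (mod 13).
Step 4: 10^7 mod 13 = 10.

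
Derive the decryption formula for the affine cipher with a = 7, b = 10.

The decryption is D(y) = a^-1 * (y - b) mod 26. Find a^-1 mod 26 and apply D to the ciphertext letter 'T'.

Step 1: Find a^-1, the modular inverse of 7 mod 26.
Step 2: We need 7 * a^-1 = 1 (mod 26).
Step 3: 7 * 15 = 105 = 4 * 26 + 1, so a^-1 = 15.
Step 4: D(y) = 15(y - 10) mod 26.
Step 5: Apply to 'T' (y = 19): D(19) = 15 * (19 - 10) mod 26 = 15 * 9 mod 26 = 5 -> 'F'.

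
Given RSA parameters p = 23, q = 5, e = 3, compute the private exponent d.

Step 1: n = 23 * 5 = 115.
Step 2: phi(n) = 22 * 4 = 88.
Step 3: Find d such that 3 * d = 1 (mod 88).
Step 4: d = 3^(-1) mod 88 = 59.
Verification: 3 * 59 = 177 = 2 * 88 + 1.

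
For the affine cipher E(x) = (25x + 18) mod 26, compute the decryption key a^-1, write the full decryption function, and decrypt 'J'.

Step 1: Find a^-1, the modular inverse of 25 mod 26.
Step 2: We need 25 * a^-1 = 1 (mod 26).
Step 3: 25 * 25 = 625 = 24 * 26 + 1, so a^-1 = 25.
Step 4: D(y) = 25(y - 18) mod 26.
Step 5: Apply to 'J' (y = 9): D(9) = 25 * (9 - 18) mod 26 = 25 * -9 mod 26 = 9 -> 'J'.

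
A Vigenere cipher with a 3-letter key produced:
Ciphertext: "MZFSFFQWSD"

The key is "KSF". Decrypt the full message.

Step 1: Key 'KSF' has length 3. Extended key: KSFKSFKSFK
Step 2: Decrypt each position:
  M(12) - K(10) = 2 = C
  Z(25) - S(18) = 7 = H
  F(5) - F(5) = 0 = A
  S(18) - K(10) = 8 = I
  F(5) - S(18) = 13 = N
  F(5) - F(5) = 0 = A
  Q(16) - K(10) = 6 = G
  W(22) - S(18) = 4 = E
  S(18) - F(5) = 13 = N
  D(3) - K(10) = 19 = T
Plaintext: CHAINAGENT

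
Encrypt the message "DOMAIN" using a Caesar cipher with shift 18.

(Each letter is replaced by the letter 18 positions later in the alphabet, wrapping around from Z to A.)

Step 1: For each letter, shift forward by 18 positions (mod 26).
  D (position 3) -> position (3+18) mod 26 = 21 -> V
  O (position 14) -> position (14+18) mod 26 = 6 -> G
  M (position 12) -> position (12+18) mod 26 = 4 -> E
  A (position 0) -> position (0+18) mod 26 = 18 -> S
  I (position 8) -> position (8+18) mod 26 = 0 -> A
  N (position 13) -> position (13+18) mod 26 = 5 -> F
Result: VGESAF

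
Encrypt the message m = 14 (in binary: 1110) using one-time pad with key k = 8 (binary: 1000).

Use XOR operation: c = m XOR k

Step 1: Write out the XOR operation bit by bit:
  Message: 1110
  Key:     1000
  XOR:     0110
Step 2: Convert to decimal: 0110 = 6.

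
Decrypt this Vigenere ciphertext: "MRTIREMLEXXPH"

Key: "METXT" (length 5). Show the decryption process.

Step 1: Key 'METXT' has length 5. Extended key: METXTMETXTMET
Step 2: Decrypt each position:
  M(12) - M(12) = 0 = A
  R(17) - E(4) = 13 = N
  T(19) - T(19) = 0 = A
  I(8) - X(23) = 11 = L
  R(17) - T(19) = 24 = Y
  E(4) - M(12) = 18 = S
  M(12) - E(4) = 8 = I
  L(11) - T(19) = 18 = S
  E(4) - X(23) = 7 = H
  X(23) - T(19) = 4 = E
  X(23) - M(12) = 11 = L
  P(15) - E(4) = 11 = L
  H(7) - T(19) = 14 = O
Plaintext: ANALYSISHELLO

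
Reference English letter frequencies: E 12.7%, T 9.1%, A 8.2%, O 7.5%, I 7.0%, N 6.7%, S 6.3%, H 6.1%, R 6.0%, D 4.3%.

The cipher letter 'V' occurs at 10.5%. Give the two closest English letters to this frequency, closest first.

Step 1: Observed frequency of 'V' is 10.5%.
Step 2: Compute distances to each reference frequency and sort:
  T (9.1%): difference = 1.4% <-- BEST
  E (12.7%): difference = 2.2% <-- RUNNER-UP
  A (8.2%): difference = 2.3%
  O (7.5%): difference = 3.0%
  I (7.0%): difference = 3.5%
Step 3: Most likely is 'T' (9.1%, diff 1.4%); second most likely is 'E' (12.7%, diff 2.2%).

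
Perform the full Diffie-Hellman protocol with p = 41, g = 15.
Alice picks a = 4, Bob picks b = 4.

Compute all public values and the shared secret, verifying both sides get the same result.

Step 1: A = g^a mod p = 15^4 mod 41 = 31.
Step 2: B = g^b mod p = 15^4 mod 41 = 31.
Step 3: Alice computes s = B^a mod p = 31^4 mod 41 = 37.
Step 4: Bob computes s = A^b mod p = 31^4 mod 41 = 37.
Both sides agree: shared secret = 37.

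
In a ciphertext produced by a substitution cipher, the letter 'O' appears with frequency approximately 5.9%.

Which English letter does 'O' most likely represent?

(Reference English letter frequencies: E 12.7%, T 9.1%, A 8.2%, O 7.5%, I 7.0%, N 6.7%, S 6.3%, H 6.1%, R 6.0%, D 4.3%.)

Step 1: The observed frequency is 5.9%.
Step 2: Compare with English frequencies:
  E: 12.7% (difference: 6.8%)
  T: 9.1% (difference: 3.2%)
  A: 8.2% (difference: 2.3%)
  O: 7.5% (difference: 1.6%)
  I: 7.0% (difference: 1.1%)
  N: 6.7% (difference: 0.8%)
  S: 6.3% (difference: 0.4%)
  H: 6.1% (difference: 0.2%)
  R: 6.0% (difference: 0.1%) <-- closest
  D: 4.3% (difference: 1.6%)
Step 3: 'O' most likely represents 'R' (frequency 6.0%).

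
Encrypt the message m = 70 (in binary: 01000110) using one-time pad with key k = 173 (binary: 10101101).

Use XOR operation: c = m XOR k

Step 1: Write out the XOR operation bit by bit:
  Message: 01000110
  Key:     10101101
  XOR:     11101011
Step 2: Convert to decimal: 11101011 = 235.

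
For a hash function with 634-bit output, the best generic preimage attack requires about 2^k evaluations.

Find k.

Step 1: The hash has a 634-bit output.
Step 2: Preimage resistance means: given a digest h(x), it should be infeasible to find any input that hashes to it.
With a 634-bit output there are 2^634 possible digests, so a generic brute-force preimage search costs about 2^634 evaluations.
Step 3: Security level = 634 bits.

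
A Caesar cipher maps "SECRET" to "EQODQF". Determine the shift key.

Step 1: Compare first letters: S (position 18) -> E (position 4).
Step 2: Shift = (4 - 18) mod 26 = 12.
The shift value is 12.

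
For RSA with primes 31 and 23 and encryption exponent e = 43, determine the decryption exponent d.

Step 1: n = 31 * 23 = 713.
Step 2: phi(n) = 30 * 22 = 660.
Step 3: Find d such that 43 * d = 1 (mod 660).
Step 4: d = 43^(-1) mod 660 = 307.
Verification: 43 * 307 = 13201 = 20 * 660 + 1.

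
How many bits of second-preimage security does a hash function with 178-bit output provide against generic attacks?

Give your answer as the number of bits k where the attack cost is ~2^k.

Step 1: The hash has a 178-bit output.
Step 2: Second-preimage resistance means: given a specific input x, it should be infeasible to find a different y with h(y) = h(x).
With a 178-bit output, a generic search for a second preimage costs about 2^178 evaluations (each trial matches the fixed target with probability 2^-178).
Step 3: Security level = 178 bits.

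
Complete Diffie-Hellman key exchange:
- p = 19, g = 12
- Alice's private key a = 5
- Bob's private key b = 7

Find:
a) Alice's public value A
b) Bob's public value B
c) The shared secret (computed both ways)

Step 1: A = g^a mod p = 12^5 mod 19 = 8.
Step 2: B = g^b mod p = 12^7 mod 19 = 12.
Step 3: Alice computes s = B^a mod p = 12^5 mod 19 = 8.
Step 4: Bob computes s = A^b mod p = 8^7 mod 19 = 8.
Both sides agree: shared secret = 8.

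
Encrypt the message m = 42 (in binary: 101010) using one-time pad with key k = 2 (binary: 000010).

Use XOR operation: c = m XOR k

Step 1: Write out the XOR operation bit by bit:
  Message: 101010
  Key:     000010
  XOR:     101000
Step 2: Convert to decimal: 101000 = 40.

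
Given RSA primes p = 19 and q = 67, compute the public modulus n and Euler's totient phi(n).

Step 1: n = p * q = 19 * 67 = 1273.
Step 2: phi(n) = (p-1)(q-1) = 18 * 66 = 1188.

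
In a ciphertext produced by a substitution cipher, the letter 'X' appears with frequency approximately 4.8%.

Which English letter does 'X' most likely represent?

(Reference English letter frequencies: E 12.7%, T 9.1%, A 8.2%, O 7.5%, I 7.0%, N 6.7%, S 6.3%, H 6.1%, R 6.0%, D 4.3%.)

Step 1: The observed frequency is 4.8%.
Step 2: Compare with English frequencies:
  E: 12.7% (difference: 7.9%)
  T: 9.1% (difference: 4.3%)
  A: 8.2% (difference: 3.4%)
  O: 7.5% (difference: 2.7%)
  I: 7.0% (difference: 2.2%)
  N: 6.7% (difference: 1.9%)
  S: 6.3% (difference: 1.5%)
  H: 6.1% (difference: 1.3%)
  R: 6.0% (difference: 1.2%)
  D: 4.3% (difference: 0.5%) <-- closest
Step 3: 'X' most likely represents 'D' (frequency 4.3%).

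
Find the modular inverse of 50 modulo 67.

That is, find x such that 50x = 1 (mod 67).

Step 1: We need x such that 50 * x = 1 (mod 67).
Step 2: Using the extended Euclidean algorithm or trial:
  50 * 63 = 3150 = 47 * 67 + 1.
Step 3: Since 3150 mod 67 = 1, the inverse is x = 63.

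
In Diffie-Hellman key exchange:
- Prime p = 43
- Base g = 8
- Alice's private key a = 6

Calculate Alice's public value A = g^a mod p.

Step 1: A = g^a mod p = 8^6 mod 43.
  8^1 mod 43 = 8
  8^2 mod 43 = (8 * 8) mod 43 = 21
  8^3 mod 43 = (21 * 8) mod 43 = 39
  8^4 mod 43 = (39 * 8) mod 43 = 11
  8^5 mod 43 = (11 * 8) mod 43 = 2
  8^6 mod 43 = (2 * 8) mod 43 = 16
Result: A = 16.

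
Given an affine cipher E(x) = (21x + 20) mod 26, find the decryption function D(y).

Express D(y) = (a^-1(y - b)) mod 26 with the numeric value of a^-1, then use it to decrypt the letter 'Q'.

Step 1: Find a^-1, the modular inverse of 21 mod 26.
Step 2: We need 21 * a^-1 = 1 (mod 26).
Step 3: 21 * 5 = 105 = 4 * 26 + 1, so a^-1 = 5.
Step 4: D(y) = 5(y - 20) mod 26.
Step 5: Apply to 'Q' (y = 16): D(16) = 5 * (16 - 20) mod 26 = 5 * -4 mod 26 = 6 -> 'G'.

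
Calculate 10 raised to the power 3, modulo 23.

Step 1: Compute 10^3 mod 23 step by step, reducing modulo 23 at each step.
  10^1 mod 23 = 10
  10^2 mod 23 = (10 * 10) mod 23 = 8
  10^3 mod 23 = (8 * 10) mod 23 = 11
Step 2: Result = 11.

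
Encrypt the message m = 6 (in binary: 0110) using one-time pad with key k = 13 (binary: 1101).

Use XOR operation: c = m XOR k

Step 1: Write out the XOR operation bit by bit:
  Message: 0110
  Key:     1101
  XOR:     1011
Step 2: Convert to decimal: 1011 = 11.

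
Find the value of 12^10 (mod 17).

Step 1: Compute 12^10 mod 17 step by step, reducing modulo 17 at each step.
  12^1 mod 17 = 12
  12^2 mod 17 = (12 * 12) mod 17 = 8
  12^3 mod 17 = (8 * 12) mod 17 = 11
  12^4 mod 17 = (11 * 12) mod 17 = 13
  12^5 mod 17 = (13 * 12) mod 17 = 3
  12^6 mod 17 = (3 * 12) mod 17 = 2
  12^7 mod 17 = (2 * 12) mod 17 = 7
  12^8 mod 17 = (7 * 12) mod 17 = 16
  12^9 mod 17 = (16 * 12) mod 17 = 5
  12^10 mod 17 = (5 * 12) mod 17 = 9
Step 2: Result = 9.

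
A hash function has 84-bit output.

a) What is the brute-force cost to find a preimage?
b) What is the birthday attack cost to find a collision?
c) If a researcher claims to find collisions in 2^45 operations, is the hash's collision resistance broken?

Step 1: Preimage resistance requires brute-force of 2^84 operations.
Step 2: Collision resistance (birthday bound) = 2^(84/2) = 2^42.
Step 3: The claimed attack costs 2^45 operations.
Step 4: Since 2^45 >= 2^42, the claimed attack is no faster than the generic birthday attack, so this does not break collision resistance.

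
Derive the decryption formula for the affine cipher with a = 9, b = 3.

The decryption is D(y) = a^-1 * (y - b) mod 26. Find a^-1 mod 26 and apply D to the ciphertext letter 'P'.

Step 1: Find a^-1, the modular inverse of 9 mod 26.
Step 2: We need 9 * a^-1 = 1 (mod 26).
Step 3: 9 * 3 = 27 = 1 * 26 + 1, so a^-1 = 3.
Step 4: D(y) = 3(y - 3) mod 26.
Step 5: Apply to 'P' (y = 15): D(15) = 3 * (15 - 3) mod 26 = 3 * 12 mod 26 = 10 -> 'K'.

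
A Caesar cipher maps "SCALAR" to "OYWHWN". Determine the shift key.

Step 1: Compare first letters: S (position 18) -> O (position 14).
Step 2: Shift = (14 - 18) mod 26 = 22.
The shift value is 22.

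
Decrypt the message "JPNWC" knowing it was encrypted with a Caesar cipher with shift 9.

Step 1: Reverse the shift by subtracting 9 from each letter position.
  J (position 9) -> position (9-9) mod 26 = 0 -> A
  P (position 15) -> position (15-9) mod 26 = 6 -> G
  N (position 13) -> position (13-9) mod 26 = 4 -> E
  W (position 22) -> position (22-9) mod 26 = 13 -> N
  C (position 2) -> position (2-9) mod 26 = 19 -> T
Decrypted message: AGENT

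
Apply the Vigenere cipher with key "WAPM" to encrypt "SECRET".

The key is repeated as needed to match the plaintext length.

Step 1: Repeat key to match plaintext length:
  Plaintext: SECRET
  Key:       WAPMWA
Step 2: Encrypt each letter:
  S(18) + W(22) = (18+22) mod 26 = 14 = O
  E(4) + A(0) = (4+0) mod 26 = 4 = E
  C(2) + P(15) = (2+15) mod 26 = 17 = R
  R(17) + M(12) = (17+12) mod 26 = 3 = D
  E(4) + W(22) = (4+22) mod 26 = 0 = A
  T(19) + A(0) = (19+0) mod 26 = 19 = T
Ciphertext: OERDAT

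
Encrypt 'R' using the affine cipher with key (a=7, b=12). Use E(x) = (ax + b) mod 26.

Step 1: Convert 'R' to number: x = 17.
Step 2: E(17) = (7 * 17 + 12) mod 26 = 131 mod 26 = 1.
Step 3: Convert 1 back to letter: B.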